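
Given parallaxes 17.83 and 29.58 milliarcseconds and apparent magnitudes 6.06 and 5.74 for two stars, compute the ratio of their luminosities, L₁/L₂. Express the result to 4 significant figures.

L₁/L₂ = 2.050

d₁ = 1/p₁ = 1/0.01783″ = 56.085 pc; d₂ = 1/p₂ = 1/0.02958″ = 33.807 pc.
M₁ = m₁ − 5 log₁₀ d₁ + 5 = 6.06 − 8.7442 + 5 = 2.3158.
M₂ = 5.74 − 7.6450 + 5 = 3.0950.
L₁/L₂ = 10^(0.4(M₂ − M₁)) = 10^(0.4 × 0.7792) = 10^0.31168 = 2.0497.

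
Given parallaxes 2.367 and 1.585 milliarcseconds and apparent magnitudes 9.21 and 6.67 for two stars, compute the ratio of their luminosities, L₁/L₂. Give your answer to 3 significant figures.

L₁/L₂ = 0.0432

d₁ = 1/p₁ = 1/0.002367″ = 422.48 pc; d₂ = 1/p₂ = 1/0.001585″ = 630.91 pc.
M₁ = m₁ − 5 log₁₀ d₁ + 5 = 9.21 − 13.1290 + 5 = 1.0810.
M₂ = 6.67 − 13.9998 + 5 = -2.3298.
L₁/L₂ = 10^(0.4(M₂ − M₁)) = 10^(0.4 × (-3.4108)) = 10^(-1.36432) = 0.04322.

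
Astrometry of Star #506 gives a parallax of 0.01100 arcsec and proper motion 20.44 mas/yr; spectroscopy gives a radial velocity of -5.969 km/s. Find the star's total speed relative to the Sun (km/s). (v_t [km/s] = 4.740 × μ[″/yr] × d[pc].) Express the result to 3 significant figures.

10.6 km/s

d = 1/p = 1/0.01100″ = 90.909 pc.
μ = 20.44 mas/yr = 0.02044 ″/yr.
v_t = 4.740 μ d = 4.740 × 0.02044 × 90.909 = 8.8078 km/s.
v = √(v_r² + v_t²) = √((-5.969)² + 8.8078²) = √113.206 = 10.64 km/s.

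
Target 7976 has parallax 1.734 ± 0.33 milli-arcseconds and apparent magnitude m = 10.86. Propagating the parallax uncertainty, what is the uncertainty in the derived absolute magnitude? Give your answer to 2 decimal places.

σ_M = 0.41 mag

M = m − 5 log₁₀ d + 5 = m + 5 log₁₀ p + 5, so ∂M/∂p = 5/(p ln 10).
σ_M = (5/ln 10) · (σ_p/p) = 2.1715 × 0.33/1.734 = 2.1715 × 0.19031 = 0.41326.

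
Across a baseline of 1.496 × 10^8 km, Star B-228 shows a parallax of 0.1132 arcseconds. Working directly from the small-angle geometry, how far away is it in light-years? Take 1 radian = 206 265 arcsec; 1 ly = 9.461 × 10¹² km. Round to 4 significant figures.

θ = 0.1132″ = 0.1132/206265 = 5.4881 × 10^-7 rad.
d = B/θ = (1.496 × 10^8) / (5.4881 × 10^-7) = 2.7259 × 10^14 km = (2.7259 × 10^14) / (9.461 × 10^12) ly = 28.812 ly.

28.81 ly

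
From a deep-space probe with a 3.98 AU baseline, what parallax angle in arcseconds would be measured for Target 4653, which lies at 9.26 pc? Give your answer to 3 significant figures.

p (arcsec) = B (AU) / d (pc).
p = 3.98 / 9.26 = 0.42981 arcsec.

0.430 arcsec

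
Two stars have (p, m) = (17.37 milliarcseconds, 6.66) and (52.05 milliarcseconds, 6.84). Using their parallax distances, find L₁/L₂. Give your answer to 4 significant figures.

d₁ = 1/p₁ = 1/0.01737″ = 57.571 pc; d₂ = 1/p₂ = 1/0.05205″ = 19.212 pc.
M₁ = m₁ − 5 log₁₀ d₁ + 5 = 6.66 − 8.8010 + 5 = 2.8590.
M₂ = 6.84 − 6.4179 + 5 = 5.4221.
L₁/L₂ = 10^(0.4(M₂ − M₁)) = 10^(0.4 × 2.5631) = 10^1.02524 = 10.598.

L₁/L₂ = 10.60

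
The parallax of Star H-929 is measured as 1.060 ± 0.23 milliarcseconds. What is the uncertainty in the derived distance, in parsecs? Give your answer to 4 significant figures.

204.7 pc

d = 1/p, so σ_d = σ_p / p².
σ_d = 0.000230 / (0.001060)² = 0.000230 / 0.0000011236 = 204.7 pc.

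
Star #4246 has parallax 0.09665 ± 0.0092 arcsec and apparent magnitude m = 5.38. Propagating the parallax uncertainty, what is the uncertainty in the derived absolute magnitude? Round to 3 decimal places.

σ_M = 0.207 mag

M = m − 5 log₁₀ d + 5 = m + 5 log₁₀ p + 5, so ∂M/∂p = 5/(p ln 10).
σ_M = (5/ln 10) · (σ_p/p) = 2.1715 × 0.0092/0.09665 = 2.1715 × 0.095189 = 0.2067.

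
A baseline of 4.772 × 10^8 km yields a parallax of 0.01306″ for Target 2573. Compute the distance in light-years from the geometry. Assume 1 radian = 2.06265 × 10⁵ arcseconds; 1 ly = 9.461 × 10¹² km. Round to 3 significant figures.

θ = 0.01306″ = 0.01306/206265 = 6.3317 × 10^-8 rad.
d = B/θ = (4.772 × 10^8) / (6.3317 × 10^-8) = 7.5367 × 10^15 km = (7.5367 × 10^15) / (9.461 × 10^12) ly = 796.61 ly.

797 ly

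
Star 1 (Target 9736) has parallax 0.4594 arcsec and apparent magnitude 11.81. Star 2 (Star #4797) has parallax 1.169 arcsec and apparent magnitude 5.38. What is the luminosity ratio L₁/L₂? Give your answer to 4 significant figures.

d₁ = 1/p₁ = 1/0.4594″ = 2.1768 pc; d₂ = 1/p₂ = 1/1.169″ = 0.85543 pc.
M₁ = m₁ − 5 log₁₀ d₁ + 5 = 11.81 − 1.6891 + 5 = 15.1209.
M₂ = 5.38 − (-0.3391) + 5 = 10.7191.
L₁/L₂ = 10^(0.4(M₂ − M₁)) = 10^(0.4 × (-4.4018)) = 10^(-1.76072) = 0.017349.

L₁/L₂ = 0.01735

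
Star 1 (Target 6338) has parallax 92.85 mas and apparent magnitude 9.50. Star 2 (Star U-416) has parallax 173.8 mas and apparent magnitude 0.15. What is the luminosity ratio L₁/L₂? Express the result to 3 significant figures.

d₁ = 1/p₁ = 1/0.09285″ = 10.77 pc; d₂ = 1/p₂ = 1/0.1738″ = 5.7537 pc.
M₁ = m₁ − 5 log₁₀ d₁ + 5 = 9.50 − 5.1611 + 5 = 9.3389.
M₂ = 0.15 − 3.7997 + 5 = 1.3503.
L₁/L₂ = 10^(0.4(M₂ − M₁)) = 10^(0.4 × (-7.9886)) = 10^(-3.19544) = 0.00063762.

L₁/L₂ = 0.000638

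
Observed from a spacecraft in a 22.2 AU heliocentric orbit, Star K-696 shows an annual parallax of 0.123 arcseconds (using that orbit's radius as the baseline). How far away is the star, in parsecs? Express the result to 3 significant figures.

180 pc

With baseline B (in AU) and parallax p (in arcsec), d = B/p parsecs.
d = 22.2 / 0.123 = 180.49 pc.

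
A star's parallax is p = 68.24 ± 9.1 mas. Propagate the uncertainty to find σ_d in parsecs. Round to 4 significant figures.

d = 1/p, so σ_d = σ_p / p².
σ_d = 0.00910 / (0.06824)² = 0.00910 / 0.0046567 = 1.9542 pc.

1.954 pc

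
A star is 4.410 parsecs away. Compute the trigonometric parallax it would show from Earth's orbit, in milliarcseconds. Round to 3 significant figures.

227 mas

p = 1/d = 1/4.41 = 0.22676 arcsec.
= 0.22676 × 1000 = 226.76 mas.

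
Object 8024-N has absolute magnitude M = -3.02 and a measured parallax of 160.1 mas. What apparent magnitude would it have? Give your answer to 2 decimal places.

d = 1/p = 1/0.1601″ = 6.2461 pc.
m − M = 5 log₁₀ d − 5 = 5 log₁₀(6.2461) − 5 = 3.9780 − 5 = -1.0220.
m = M + (m − M) = -3.02 + (-1.0220) = -4.04.

m = -4.04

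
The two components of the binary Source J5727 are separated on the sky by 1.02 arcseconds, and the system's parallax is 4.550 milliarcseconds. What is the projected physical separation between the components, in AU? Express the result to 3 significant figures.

224 AU

d = 1/p = 1/0.004550″ = 219.78 pc.
At distance d (pc), an angle of θ arcsec spans θ·d AU: s = 1.02 × 219.78 = 224.18 AU.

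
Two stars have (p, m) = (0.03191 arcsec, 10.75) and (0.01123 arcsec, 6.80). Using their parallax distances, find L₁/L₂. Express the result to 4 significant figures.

L₁/L₂ = 0.003258

d₁ = 1/p₁ = 1/0.03191″ = 31.338 pc; d₂ = 1/p₂ = 1/0.01123″ = 89.047 pc.
M₁ = m₁ − 5 log₁₀ d₁ + 5 = 10.75 − 7.4804 + 5 = 8.2696.
M₂ = 6.80 − 9.7481 + 5 = 2.0519.
L₁/L₂ = 10^(0.4(M₂ − M₁)) = 10^(0.4 × (-6.2177)) = 10^(-2.48708) = 0.0032578.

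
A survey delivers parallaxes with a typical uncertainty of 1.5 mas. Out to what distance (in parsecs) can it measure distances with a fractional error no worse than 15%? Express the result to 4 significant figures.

100.0 pc

σ_d/d = σ_p/p, so the condition is σ_p/p ≤ 0.15, i.e. p ≥ σ_p/0.15.
p_min = 1.5/0.15 = 10 mas = 0.01 arcsec.
d_max = 1/p_min = 1/0.01 = 100 pc.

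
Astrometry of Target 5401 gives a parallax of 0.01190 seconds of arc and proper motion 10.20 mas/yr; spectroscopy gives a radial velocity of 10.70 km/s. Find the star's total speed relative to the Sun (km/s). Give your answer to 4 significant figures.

d = 1/p = 1/0.01190″ = 84.034 pc.
μ = 10.20 mas/yr = 0.01020 ″/yr.
v_t = 4.740 μ d = 4.740 × 0.01020 × 84.034 = 4.0629 km/s.
v = √(v_r² + v_t²) = √(10.70² + 4.0629²) = √130.997 = 11.445 km/s.

11.45 km/s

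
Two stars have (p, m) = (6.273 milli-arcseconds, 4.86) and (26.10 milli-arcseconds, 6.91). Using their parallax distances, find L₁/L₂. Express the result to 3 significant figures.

L₁/L₂ = 114

d₁ = 1/p₁ = 1/0.006273″ = 159.41 pc; d₂ = 1/p₂ = 1/0.02610″ = 38.314 pc.
M₁ = m₁ − 5 log₁₀ d₁ + 5 = 4.86 − 11.0126 + 5 = -1.1526.
M₂ = 6.91 − 7.9168 + 5 = 3.9932.
L₁/L₂ = 10^(0.4(M₂ − M₁)) = 10^(0.4 × 5.1458) = 10^2.05832 = 114.37.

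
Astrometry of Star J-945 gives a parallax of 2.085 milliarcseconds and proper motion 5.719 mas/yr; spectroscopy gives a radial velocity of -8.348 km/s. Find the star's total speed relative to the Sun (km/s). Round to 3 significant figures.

d = 1/p = 1/0.002085″ = 479.62 pc.
μ = 5.719 mas/yr = 0.005719 ″/yr.
v_t = 4.740 μ d = 4.740 × 0.005719 × 479.62 = 13.002 km/s.
v = √(v_r² + v_t²) = √((-8.348)² + 13.002²) = √238.741 = 15.451 km/s.

15.5 km/s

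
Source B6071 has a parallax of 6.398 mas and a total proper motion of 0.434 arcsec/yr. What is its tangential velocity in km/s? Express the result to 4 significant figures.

321.5 km/s

d = 1/p = 1/0.006398″ = 156.3 pc.
v_t = 4.74 × μ × d = 4.74 × 0.434 × 156.3 = 321.53 km/s.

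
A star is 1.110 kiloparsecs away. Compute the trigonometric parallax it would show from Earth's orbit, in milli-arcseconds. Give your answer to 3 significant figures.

0.901 mas

d = 1.110 kpc = 1110 pc.
p = 1/d = 1/1110 = 0.0009009 arcsec.
= 0.0009009 × 1000 = 0.9009 mas.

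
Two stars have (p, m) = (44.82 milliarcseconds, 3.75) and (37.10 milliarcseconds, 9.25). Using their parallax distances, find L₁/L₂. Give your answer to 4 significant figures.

L₁/L₂ = 108.6

d₁ = 1/p₁ = 1/0.04482″ = 22.311 pc; d₂ = 1/p₂ = 1/0.03710″ = 26.954 pc.
M₁ = m₁ − 5 log₁₀ d₁ + 5 = 3.75 − 6.7426 + 5 = 2.0074.
M₂ = 9.25 − 7.1531 + 5 = 7.0969.
L₁/L₂ = 10^(0.4(M₂ − M₁)) = 10^(0.4 × 5.0895) = 10^2.03580 = 108.59.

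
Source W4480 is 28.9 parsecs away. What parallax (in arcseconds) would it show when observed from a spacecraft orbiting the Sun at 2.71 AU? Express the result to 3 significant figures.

p (arcsec) = B (AU) / d (pc).
p = 2.71 / 28.9 = 0.093772 arcsec.

0.0938 arcsec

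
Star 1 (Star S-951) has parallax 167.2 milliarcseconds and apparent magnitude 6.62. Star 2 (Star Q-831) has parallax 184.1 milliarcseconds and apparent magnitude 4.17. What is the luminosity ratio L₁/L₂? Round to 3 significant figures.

L₁/L₂ = 0.127

d₁ = 1/p₁ = 1/0.1672″ = 5.9809 pc; d₂ = 1/p₂ = 1/0.1841″ = 5.4318 pc.
M₁ = m₁ − 5 log₁₀ d₁ + 5 = 6.62 − 3.8838 + 5 = 7.7362.
M₂ = 4.17 − 3.6747 + 5 = 5.4953.
L₁/L₂ = 10^(0.4(M₂ − M₁)) = 10^(0.4 × (-2.2409)) = 10^(-0.89636) = 0.12695.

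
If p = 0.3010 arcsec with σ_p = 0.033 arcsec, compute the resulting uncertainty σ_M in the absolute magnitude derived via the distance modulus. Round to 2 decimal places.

σ_M = 0.24 mag

M = m − 5 log₁₀ d + 5 = m + 5 log₁₀ p + 5, so ∂M/∂p = 5/(p ln 10).
σ_M = (5/ln 10) · (σ_p/p) = 2.1715 × 0.033/0.3010 = 2.1715 × 0.10963 = 0.23806.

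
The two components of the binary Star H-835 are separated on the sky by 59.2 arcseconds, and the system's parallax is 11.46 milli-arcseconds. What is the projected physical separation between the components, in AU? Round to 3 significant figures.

d = 1/p = 1/0.01146″ = 87.26 pc.
At distance d (pc), an angle of θ arcsec spans θ·d AU: s = 59.2 × 87.26 = 5165.8 AU.

5170 AU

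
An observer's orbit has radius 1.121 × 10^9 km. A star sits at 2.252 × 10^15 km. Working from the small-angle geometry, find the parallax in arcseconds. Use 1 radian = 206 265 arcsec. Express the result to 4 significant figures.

0.1027 arcsec

θ ≈ B/d = (1.121 × 10^9) / (2.252 × 10^15) = 4.9778 × 10^-7 rad.
In arcseconds: 4.9778 × 10^-7 × 206265 = 0.10267″.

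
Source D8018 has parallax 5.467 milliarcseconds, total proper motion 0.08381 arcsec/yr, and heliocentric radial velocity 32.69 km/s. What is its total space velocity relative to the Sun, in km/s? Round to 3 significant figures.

d = 1/p = 1/0.005467″ = 182.92 pc.
v_t = 4.740 μ d = 4.740 × 0.08381 × 182.92 = 72.667 km/s.
v = √(v_r² + v_t²) = √(32.69² + 72.667²) = √6349.13 = 79.681 km/s.

79.7 km/s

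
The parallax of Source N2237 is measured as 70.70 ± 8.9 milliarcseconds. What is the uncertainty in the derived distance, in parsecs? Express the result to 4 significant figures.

1.781 pc

d = 1/p, so σ_d = σ_p / p².
σ_d = 0.00890 / (0.07070)² = 0.00890 / 0.0049985 = 1.7805 pc.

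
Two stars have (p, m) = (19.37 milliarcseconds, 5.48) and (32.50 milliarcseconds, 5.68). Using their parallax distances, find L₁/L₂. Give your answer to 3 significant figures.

d₁ = 1/p₁ = 1/0.01937″ = 51.626 pc; d₂ = 1/p₂ = 1/0.03250″ = 30.769 pc.
M₁ = m₁ − 5 log₁₀ d₁ + 5 = 5.48 − 8.5643 + 5 = 1.9157.
M₂ = 5.68 − 7.4406 + 5 = 3.2394.
L₁/L₂ = 10^(0.4(M₂ − M₁)) = 10^(0.4 × 1.3237) = 10^0.52948 = 3.3844.

L₁/L₂ = 3.38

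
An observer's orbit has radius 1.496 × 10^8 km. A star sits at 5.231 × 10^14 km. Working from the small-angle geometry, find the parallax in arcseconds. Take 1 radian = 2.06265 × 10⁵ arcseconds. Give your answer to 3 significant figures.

θ ≈ B/d = (1.496 × 10^8) / (5.231 × 10^14) = 2.8599 × 10^-7 rad.
In arcseconds: 2.8599 × 10^-7 × 206265 = 0.05899″.

0.0590 arcsec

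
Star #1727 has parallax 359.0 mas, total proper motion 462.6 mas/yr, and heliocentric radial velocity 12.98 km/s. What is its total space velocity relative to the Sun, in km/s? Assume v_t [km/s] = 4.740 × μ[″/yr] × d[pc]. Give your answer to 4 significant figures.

14.35 km/s

d = 1/p = 1/0.3590″ = 2.7855 pc.
μ = 462.6 mas/yr = 0.4626 ″/yr.
v_t = 4.740 μ d = 4.740 × 0.4626 × 2.7855 = 6.1078 km/s.
v = √(v_r² + v_t²) = √(12.98² + 6.1078²) = √205.786 = 14.345 km/s.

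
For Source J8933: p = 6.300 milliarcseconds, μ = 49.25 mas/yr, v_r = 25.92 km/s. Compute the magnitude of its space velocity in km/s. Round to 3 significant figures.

d = 1/p = 1/0.006300″ = 158.73 pc.
μ = 49.25 mas/yr = 0.04925 ″/yr.
v_t = 4.740 μ d = 4.740 × 0.04925 × 158.73 = 37.055 km/s.
v = √(v_r² + v_t²) = √(25.92² + 37.055²) = √2044.92 = 45.221 km/s.

45.2 km/s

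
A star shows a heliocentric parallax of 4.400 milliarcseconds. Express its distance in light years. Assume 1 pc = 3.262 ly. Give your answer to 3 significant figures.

p = 4.400 milliarcseconds = 0.004400 arcsec.
d = 1/p = 1/0.004400 = 227.27 pc.
In light-years: 227.27 × 3.262 = 741.35 ly.

741 light years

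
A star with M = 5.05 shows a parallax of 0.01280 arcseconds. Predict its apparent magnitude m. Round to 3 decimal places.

d = 1/p = 1/0.01280″ = 78.125 pc.
m − M = 5 log₁₀ d − 5 = 5 log₁₀(78.125) − 5 = 9.4640 − 5 = 4.4640.
m = M + (m − M) = 5.05 + 4.4640 = 9.514.

m = 9.514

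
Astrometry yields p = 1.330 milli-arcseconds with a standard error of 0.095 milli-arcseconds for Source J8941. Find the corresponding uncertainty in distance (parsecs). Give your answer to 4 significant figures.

d = 1/p, so σ_d = σ_p / p².
σ_d = 0.0000950 / (0.001330)² = 0.0000950 / 0.0000017689 = 53.706 pc.

53.71 pc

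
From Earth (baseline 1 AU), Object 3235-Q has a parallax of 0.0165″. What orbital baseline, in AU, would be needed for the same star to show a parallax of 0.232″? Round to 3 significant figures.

14.1 AU

Parallax scales linearly with baseline: p ∝ B, so B = p_target / p_Earth × 1 AU.
B = 0.232 / 0.0165 = 14.061 AU.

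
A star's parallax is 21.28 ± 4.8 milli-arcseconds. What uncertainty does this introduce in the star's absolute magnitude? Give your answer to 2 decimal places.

σ_M = 0.49 mag

M = m − 5 log₁₀ d + 5 = m + 5 log₁₀ p + 5, so ∂M/∂p = 5/(p ln 10).
σ_M = (5/ln 10) · (σ_p/p) = 2.1715 × 4.8/21.28 = 2.1715 × 0.22556 = 0.4898.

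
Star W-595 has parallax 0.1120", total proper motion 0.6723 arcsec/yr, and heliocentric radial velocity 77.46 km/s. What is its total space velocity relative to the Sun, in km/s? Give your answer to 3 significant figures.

82.5 km/s

d = 1/p = 1/0.1120″ = 8.9286 pc.
v_t = 4.740 μ d = 4.740 × 0.6723 × 8.9286 = 28.453 km/s.
v = √(v_r² + v_t²) = √(77.46² + 28.453²) = √6809.62 = 82.52 km/s.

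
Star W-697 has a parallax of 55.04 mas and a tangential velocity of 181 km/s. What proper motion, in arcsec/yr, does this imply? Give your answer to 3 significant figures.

2.10 arcsec/yr

d = 1/p = 1/0.05504″ = 18.169 pc.
μ = v_t / (4.74 d) = 181 / (4.74 × 18.169) = 181 / 86.121 = 2.1017 ″/yr.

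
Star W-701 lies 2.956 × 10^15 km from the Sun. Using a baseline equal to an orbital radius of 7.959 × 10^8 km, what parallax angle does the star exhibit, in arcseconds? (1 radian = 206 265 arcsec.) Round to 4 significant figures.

θ ≈ B/d = (7.959 × 10^8) / (2.956 × 10^15) = 2.6925 × 10^-7 rad.
In arcseconds: 2.6925 × 10^-7 × 206265 = 0.055537″.

0.05554 arcsec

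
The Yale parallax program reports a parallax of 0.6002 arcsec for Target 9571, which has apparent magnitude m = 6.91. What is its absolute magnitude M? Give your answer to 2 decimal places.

M = 10.80

d = 1/p = 1/0.6002″ = 1.6661 pc.
m − M = 5 log₁₀(1.6661) − 5 = 1.1085 − 5 = -3.8915.
M = m − (m − M) = 6.91 − (-3.8915) = 10.80.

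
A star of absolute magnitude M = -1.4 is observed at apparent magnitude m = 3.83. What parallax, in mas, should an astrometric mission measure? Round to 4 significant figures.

m − M = 3.83 − (-1.4) = 5.23.
d = 10^((m−M)/5 + 1) = 10^2.046 = 111.17 pc.
p = 1/d = 1/111.17 = 0.0089952 arcsec = 8.9952 mas.

8.995 mas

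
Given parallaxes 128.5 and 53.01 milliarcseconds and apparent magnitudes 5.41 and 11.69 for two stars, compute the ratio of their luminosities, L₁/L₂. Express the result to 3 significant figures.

L₁/L₂ = 55.3

d₁ = 1/p₁ = 1/0.1285″ = 7.7821 pc; d₂ = 1/p₂ = 1/0.05301″ = 18.864 pc.
M₁ = m₁ − 5 log₁₀ d₁ + 5 = 5.41 − 4.4555 + 5 = 5.9545.
M₂ = 11.69 − 6.3782 + 5 = 10.3118.
L₁/L₂ = 10^(0.4(M₂ − M₁)) = 10^(0.4 × 4.3573) = 10^1.74292 = 55.325.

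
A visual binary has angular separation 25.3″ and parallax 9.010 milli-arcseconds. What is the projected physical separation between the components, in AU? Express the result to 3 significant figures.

d = 1/p = 1/0.009010″ = 110.99 pc.
At distance d (pc), an angle of θ arcsec spans θ·d AU: s = 25.3 × 110.99 = 2808 AU.

2810 AU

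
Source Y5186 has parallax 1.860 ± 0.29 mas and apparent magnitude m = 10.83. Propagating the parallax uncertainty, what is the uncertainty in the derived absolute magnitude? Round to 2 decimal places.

σ_M = 0.34 mag

M = m − 5 log₁₀ d + 5 = m + 5 log₁₀ p + 5, so ∂M/∂p = 5/(p ln 10).
σ_M = (5/ln 10) · (σ_p/p) = 2.1715 × 0.29/1.860 = 2.1715 × 0.15591 = 0.33856.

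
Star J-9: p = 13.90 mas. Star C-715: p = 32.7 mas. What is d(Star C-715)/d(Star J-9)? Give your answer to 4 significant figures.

0.4251

Since d = 1/p, d_B/d_A = p_A/p_B.
= 13.90 / 32.7 = 0.42508.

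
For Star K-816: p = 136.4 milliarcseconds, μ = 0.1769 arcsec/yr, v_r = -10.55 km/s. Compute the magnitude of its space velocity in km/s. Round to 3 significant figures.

12.2 km/s

d = 1/p = 1/0.1364″ = 7.3314 pc.
v_t = 4.740 μ d = 4.740 × 0.1769 × 7.3314 = 6.1474 km/s.
v = √(v_r² + v_t²) = √((-10.55)² + 6.1474²) = √149.093 = 12.21 km/s.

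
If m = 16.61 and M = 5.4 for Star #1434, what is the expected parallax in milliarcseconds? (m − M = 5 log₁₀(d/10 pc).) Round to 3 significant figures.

m − M = 16.61 − 5.4 = 11.21.
d = 10^((m−M)/5 + 1) = 10^3.242 = 1745.8 pc.
p = 1/d = 1/1745.8 = 0.0005728 arcsec = 0.5728 mas.

0.573 mas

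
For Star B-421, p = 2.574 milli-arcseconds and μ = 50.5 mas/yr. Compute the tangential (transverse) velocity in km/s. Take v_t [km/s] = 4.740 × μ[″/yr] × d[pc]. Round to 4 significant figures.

d = 1/p = 1/0.002574″ = 388.5 pc.
μ = 50.5 mas/yr = 0.0505 ″/yr.
v_t = 4.74 × μ × d = 4.74 × 0.0505 × 388.5 = 92.995 km/s.

93.00 km/s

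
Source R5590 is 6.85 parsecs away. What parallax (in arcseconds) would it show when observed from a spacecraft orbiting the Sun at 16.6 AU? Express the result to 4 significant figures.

p (arcsec) = B (AU) / d (pc).
p = 16.6 / 6.85 = 2.4234 arcsec.

2.423 arcsec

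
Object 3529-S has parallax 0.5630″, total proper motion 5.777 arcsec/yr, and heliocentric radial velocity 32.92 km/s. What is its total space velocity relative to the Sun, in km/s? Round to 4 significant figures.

58.73 km/s

d = 1/p = 1/0.5630″ = 1.7762 pc.
v_t = 4.740 μ d = 4.740 × 5.777 × 1.7762 = 48.638 km/s.
v = √(v_r² + v_t²) = √(32.92² + 48.638²) = √3449.38 = 58.731 km/s.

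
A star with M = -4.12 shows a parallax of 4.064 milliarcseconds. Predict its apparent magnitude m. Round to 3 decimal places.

m = 2.835

d = 1/p = 1/0.004064″ = 246.06 pc.
m − M = 5 log₁₀ d − 5 = 5 log₁₀(246.06) − 5 = 11.9552 − 5 = 6.9552.
m = M + (m − M) = -4.12 + 6.9552 = 2.835.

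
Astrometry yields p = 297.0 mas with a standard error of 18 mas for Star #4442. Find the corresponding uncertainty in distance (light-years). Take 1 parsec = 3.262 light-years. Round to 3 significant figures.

d = 1/p, so σ_d = σ_p / p².
σ_d = 0.0180 / (0.2970)² = 0.0180 / 0.088209 = 0.20406 pc = 0.20406 × 3.262 ly = 0.66564 ly.

0.666 ly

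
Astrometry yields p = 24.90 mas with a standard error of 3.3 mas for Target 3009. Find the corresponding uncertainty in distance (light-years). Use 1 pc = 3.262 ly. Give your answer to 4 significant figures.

d = 1/p, so σ_d = σ_p / p².
σ_d = 0.00330 / (0.02490)² = 0.00330 / 0.00062001 = 5.3225 pc = 5.3225 × 3.262 ly = 17.362 ly.

17.36 ly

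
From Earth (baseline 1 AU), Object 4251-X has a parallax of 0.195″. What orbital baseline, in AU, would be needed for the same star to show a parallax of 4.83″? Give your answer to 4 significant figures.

Parallax scales linearly with baseline: p ∝ B, so B = p_target / p_Earth × 1 AU.
B = 4.83 / 0.195 = 24.769 AU.

24.77 AU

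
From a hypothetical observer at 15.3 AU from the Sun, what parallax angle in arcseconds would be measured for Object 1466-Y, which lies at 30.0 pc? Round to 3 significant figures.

p (arcsec) = B (AU) / d (pc).
p = 15.3 / 30.0 = 0.51 arcsec.

0.510 arcsec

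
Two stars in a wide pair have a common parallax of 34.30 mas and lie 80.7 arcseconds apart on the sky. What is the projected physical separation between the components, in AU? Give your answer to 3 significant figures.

2350 AU

d = 1/p = 1/0.03430″ = 29.155 pc.
At distance d (pc), an angle of θ arcsec spans θ·d AU: s = 80.7 × 29.155 = 2352.8 AU.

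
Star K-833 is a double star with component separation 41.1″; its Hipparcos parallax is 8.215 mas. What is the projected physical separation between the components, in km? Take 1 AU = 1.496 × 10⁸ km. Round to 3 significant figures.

d = 1/p = 1/0.008215″ = 121.73 pc.
At distance d (pc), an angle of θ arcsec spans θ·d AU: s = 41.1 × 121.73 = 5003.1 AU.
= 5003.1 × 1.496 × 10⁸ km = 7.4846 × 10^11 km.

7.48 × 10^11 km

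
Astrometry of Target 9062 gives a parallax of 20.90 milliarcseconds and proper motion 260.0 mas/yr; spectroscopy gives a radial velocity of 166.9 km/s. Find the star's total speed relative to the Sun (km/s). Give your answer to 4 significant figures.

d = 1/p = 1/0.02090″ = 47.847 pc.
μ = 260.0 mas/yr = 0.2600 ″/yr.
v_t = 4.740 μ d = 4.740 × 0.2600 × 47.847 = 58.967 km/s.
v = √(v_r² + v_t²) = √(166.9² + 58.967²) = √31332.7 = 177.01 km/s.

177.0 km/s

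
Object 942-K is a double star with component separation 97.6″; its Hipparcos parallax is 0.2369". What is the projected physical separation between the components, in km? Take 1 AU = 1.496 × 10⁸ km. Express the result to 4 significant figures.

d = 1/p = 1/0.2369″ = 4.2212 pc.
At distance d (pc), an angle of θ arcsec spans θ·d AU: s = 97.6 × 4.2212 = 411.99 AU.
= 411.99 × 1.496 × 10⁸ km = 6.1634 × 10^10 km.

6.163 × 10^10 km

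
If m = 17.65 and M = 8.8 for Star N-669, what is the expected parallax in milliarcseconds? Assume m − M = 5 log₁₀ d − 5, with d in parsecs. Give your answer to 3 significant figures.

1.70 mas

m − M = 17.65 − 8.8 = 8.85.
d = 10^((m−M)/5 + 1) = 10^2.770 = 588.84 pc.
p = 1/d = 1/588.84 = 0.0016983 arcsec = 1.6983 mas.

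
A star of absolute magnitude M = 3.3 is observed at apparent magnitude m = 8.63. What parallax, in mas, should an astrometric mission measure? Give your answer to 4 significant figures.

8.590 mas

m − M = 8.63 − 3.3 = 5.33.
d = 10^((m−M)/5 + 1) = 10^2.066 = 116.41 pc.
p = 1/d = 1/116.41 = 0.0085903 arcsec = 8.5903 mas.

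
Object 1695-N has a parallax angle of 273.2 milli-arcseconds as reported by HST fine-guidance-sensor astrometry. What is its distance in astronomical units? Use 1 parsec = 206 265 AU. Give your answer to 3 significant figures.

p = 273.2 milli-arcseconds = 0.2732 arcsec.
d = 1/p = 1/0.2732 = 3.6603 pc.
In AU: 3.6603 × 206265 = 7.5499 × 10^5 AU.

755000 AU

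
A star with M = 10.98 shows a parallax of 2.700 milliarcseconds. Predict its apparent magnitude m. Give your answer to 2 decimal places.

m = 18.82

d = 1/p = 1/0.002700″ = 370.37 pc.
m − M = 5 log₁₀ d − 5 = 5 log₁₀(370.37) − 5 = 12.8432 − 5 = 7.8432.
m = M + (m − M) = 10.98 + 7.8432 = 18.82.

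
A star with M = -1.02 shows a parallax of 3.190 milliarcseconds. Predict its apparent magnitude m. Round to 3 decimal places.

d = 1/p = 1/0.003190″ = 313.48 pc.
m − M = 5 log₁₀ d − 5 = 5 log₁₀(313.48) − 5 = 12.4810 − 5 = 7.4810.
m = M + (m − M) = -1.02 + 7.4810 = 6.461.

m = 6.461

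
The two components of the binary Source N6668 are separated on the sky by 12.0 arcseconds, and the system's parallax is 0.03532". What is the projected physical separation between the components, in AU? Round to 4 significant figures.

339.8 AU

d = 1/p = 1/0.03532″ = 28.313 pc.
At distance d (pc), an angle of θ arcsec spans θ·d AU: s = 12.0 × 28.313 = 339.76 AU.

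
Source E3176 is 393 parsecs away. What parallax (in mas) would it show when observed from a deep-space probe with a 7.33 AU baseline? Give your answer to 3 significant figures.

p (arcsec) = B (AU) / d (pc).
p = 7.33 / 393 = 0.018651 arcsec = 18.651 mas.

18.7 mas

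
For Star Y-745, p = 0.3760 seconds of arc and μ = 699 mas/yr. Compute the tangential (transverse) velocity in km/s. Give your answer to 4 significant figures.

8.812 km/s

d = 1/p = 1/0.3760″ = 2.6596 pc.
μ = 699 mas/yr = 0.699 ″/yr.
v_t = 4.74 × μ × d = 4.74 × 0.699 × 2.6596 = 8.8119 km/s.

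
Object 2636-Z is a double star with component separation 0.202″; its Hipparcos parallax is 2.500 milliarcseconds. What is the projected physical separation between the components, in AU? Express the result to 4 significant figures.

d = 1/p = 1/0.002500″ = 400 pc.
At distance d (pc), an angle of θ arcsec spans θ·d AU: s = 0.202 × 400 = 80.8 AU.

80.80 AU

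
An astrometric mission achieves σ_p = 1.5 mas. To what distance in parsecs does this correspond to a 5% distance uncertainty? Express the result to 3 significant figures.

σ_d/d = σ_p/p, so the condition is σ_p/p ≤ 0.05, i.e. p ≥ σ_p/0.05.
p_min = 1.5/0.05 = 30 mas = 0.03 arcsec.
d_max = 1/p_min = 1/0.03 = 33.333 pc.

33.3 pc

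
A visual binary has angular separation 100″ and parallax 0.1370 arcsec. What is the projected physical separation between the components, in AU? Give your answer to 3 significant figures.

d = 1/p = 1/0.1370″ = 7.2993 pc.
At distance d (pc), an angle of θ arcsec spans θ·d AU: s = 100 × 7.2993 = 729.93 AU.

730 AU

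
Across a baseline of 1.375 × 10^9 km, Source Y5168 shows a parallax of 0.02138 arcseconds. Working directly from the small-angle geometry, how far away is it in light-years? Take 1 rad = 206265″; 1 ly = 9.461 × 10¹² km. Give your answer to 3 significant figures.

1400 ly

θ = 0.02138″ = 0.02138/206265 = 1.0365 × 10^-7 rad.
d = B/θ = (1.375 × 10^9) / (1.0365 × 10^-7) = 1.3266 × 10^16 km = (1.3266 × 10^16) / (9.461 × 10^12) ly = 1402.2 ly.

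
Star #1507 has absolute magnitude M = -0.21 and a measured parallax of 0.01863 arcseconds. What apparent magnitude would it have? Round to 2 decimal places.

m = 3.44

d = 1/p = 1/0.01863″ = 53.677 pc.
m − M = 5 log₁₀ d − 5 = 5 log₁₀(53.677) − 5 = 8.6489 − 5 = 3.6489.
m = M + (m − M) = -0.21 + 3.6489 = 3.44.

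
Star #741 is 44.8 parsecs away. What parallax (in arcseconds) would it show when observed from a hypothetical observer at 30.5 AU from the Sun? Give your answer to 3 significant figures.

0.681 arcsec

p (arcsec) = B (AU) / d (pc).
p = 30.5 / 44.8 = 0.6808 arcsec.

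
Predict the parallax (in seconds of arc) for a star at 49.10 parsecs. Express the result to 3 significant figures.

p = 1/d = 1/49.1 = 0.020367 arcsec.

0.0204 arcsec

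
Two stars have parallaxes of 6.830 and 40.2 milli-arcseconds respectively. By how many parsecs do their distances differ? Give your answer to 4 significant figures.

d_A = 1/0.006830″ = 146.41 pc; d_B = 1/0.04020″ = 24.876 pc.
|d_B − d_A| = |24.876 − 146.41| = 121.53 pc.

121.5 pc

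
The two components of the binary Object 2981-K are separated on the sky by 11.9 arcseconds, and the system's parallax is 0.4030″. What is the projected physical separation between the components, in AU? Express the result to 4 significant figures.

d = 1/p = 1/0.4030″ = 2.4814 pc.
At distance d (pc), an angle of θ arcsec spans θ·d AU: s = 11.9 × 2.4814 = 29.529 AU.

29.53 AU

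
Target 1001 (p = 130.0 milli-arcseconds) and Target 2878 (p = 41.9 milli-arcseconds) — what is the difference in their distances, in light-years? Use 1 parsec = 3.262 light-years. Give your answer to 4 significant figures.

52.76 ly

d_A = 1/0.1300″ = 7.6923 pc; d_B = 1/0.04190″ = 23.866 pc.
|d_B − d_A| = |23.866 − 7.6923| = 16.174 pc = 16.174 × 3.262 ly = 52.76 ly.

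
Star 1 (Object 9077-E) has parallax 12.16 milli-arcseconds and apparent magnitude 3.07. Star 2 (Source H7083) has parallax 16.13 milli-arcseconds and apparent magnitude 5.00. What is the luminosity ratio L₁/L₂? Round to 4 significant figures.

d₁ = 1/p₁ = 1/0.01216″ = 82.237 pc; d₂ = 1/p₂ = 1/0.01613″ = 61.996 pc.
M₁ = m₁ − 5 log₁₀ d₁ + 5 = 3.07 − 9.5753 + 5 = -1.5053.
M₂ = 5.00 − 8.9618 + 5 = 1.0382.
L₁/L₂ = 10^(0.4(M₂ − M₁)) = 10^(0.4 × 2.5435) = 10^1.01740 = 10.409.

L₁/L₂ = 10.41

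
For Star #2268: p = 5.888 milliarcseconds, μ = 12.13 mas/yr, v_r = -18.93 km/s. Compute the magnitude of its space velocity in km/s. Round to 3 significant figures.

21.3 km/s

d = 1/p = 1/0.005888″ = 169.84 pc.
μ = 12.13 mas/yr = 0.01213 ″/yr.
v_t = 4.740 μ d = 4.740 × 0.01213 × 169.84 = 9.7652 km/s.
v = √(v_r² + v_t²) = √((-18.93)² + 9.7652²) = √453.704 = 21.3 km/s.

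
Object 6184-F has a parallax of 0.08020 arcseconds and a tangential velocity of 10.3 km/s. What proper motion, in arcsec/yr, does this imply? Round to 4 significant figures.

d = 1/p = 1/0.08020″ = 12.469 pc.
μ = v_t / (4.74 d) = 10.3 / (4.74 × 12.469) = 10.3 / 59.103 = 0.17427 ″/yr.

0.1743 arcsec/yr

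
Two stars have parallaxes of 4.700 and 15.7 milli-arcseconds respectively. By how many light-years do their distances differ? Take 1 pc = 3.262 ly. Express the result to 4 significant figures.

d_A = 1/0.004700″ = 212.77 pc; d_B = 1/0.01570″ = 63.694 pc.
|d_B − d_A| = |63.694 − 212.77| = 149.08 pc = 149.08 × 3.262 ly = 486.3 ly.

486.3 ly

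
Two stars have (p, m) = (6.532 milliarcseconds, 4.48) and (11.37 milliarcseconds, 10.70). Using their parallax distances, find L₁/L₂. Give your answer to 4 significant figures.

L₁/L₂ = 932.0

d₁ = 1/p₁ = 1/0.006532″ = 153.09 pc; d₂ = 1/p₂ = 1/0.01137″ = 87.951 pc.
M₁ = m₁ − 5 log₁₀ d₁ + 5 = 4.48 − 10.9247 + 5 = -1.4447.
M₂ = 10.70 − 9.7212 + 5 = 5.9788.
L₁/L₂ = 10^(0.4(M₂ − M₁)) = 10^(0.4 × 7.4235) = 10^2.96940 = 931.97.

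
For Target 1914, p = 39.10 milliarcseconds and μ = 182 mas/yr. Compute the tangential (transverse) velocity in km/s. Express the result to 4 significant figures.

d = 1/p = 1/0.03910″ = 25.575 pc.
μ = 182 mas/yr = 0.182 ″/yr.
v_t = 4.74 × μ × d = 4.74 × 0.182 × 25.575 = 22.063 km/s.

22.06 km/s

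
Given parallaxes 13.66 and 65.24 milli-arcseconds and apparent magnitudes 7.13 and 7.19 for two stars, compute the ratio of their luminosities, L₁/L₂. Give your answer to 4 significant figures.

d₁ = 1/p₁ = 1/0.01366″ = 73.206 pc; d₂ = 1/p₂ = 1/0.06524″ = 15.328 pc.
M₁ = m₁ − 5 log₁₀ d₁ + 5 = 7.13 − 9.3227 + 5 = 2.8073.
M₂ = 7.19 − 5.9274 + 5 = 6.2626.
L₁/L₂ = 10^(0.4(M₂ − M₁)) = 10^(0.4 × 3.4553) = 10^1.38212 = 24.106.

L₁/L₂ = 24.11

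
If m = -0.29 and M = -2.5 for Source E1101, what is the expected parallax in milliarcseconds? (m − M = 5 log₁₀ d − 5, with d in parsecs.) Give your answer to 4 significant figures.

m − M = -0.29 − (-2.5) = 2.21.
d = 10^((m−M)/5 + 1) = 10^1.442 = 27.669 pc.
p = 1/d = 1/27.669 = 0.036142 arcsec = 36.142 mas.

36.14 mas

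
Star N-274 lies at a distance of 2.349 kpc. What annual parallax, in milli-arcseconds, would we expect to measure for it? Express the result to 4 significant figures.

0.4257 mas

d = 2.349 kpc = 2349 pc.
p = 1/d = 1/2349 = 0.00042571 arcsec.
= 0.00042571 × 1000 = 0.42571 mas.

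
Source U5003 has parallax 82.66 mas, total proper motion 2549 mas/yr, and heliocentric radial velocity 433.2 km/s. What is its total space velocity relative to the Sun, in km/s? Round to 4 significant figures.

457.2 km/s

d = 1/p = 1/0.08266″ = 12.098 pc.
μ = 2549 mas/yr = 2.549 ″/yr.
v_t = 4.740 μ d = 4.740 × 2.549 × 12.098 = 146.17 km/s.
v = √(v_r² + v_t²) = √(433.2² + 146.17²) = √209028 = 457.2 km/s.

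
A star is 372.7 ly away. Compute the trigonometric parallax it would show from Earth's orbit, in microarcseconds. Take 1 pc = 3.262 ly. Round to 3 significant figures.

8750 μas

d = 372.7 ly ÷ 3.262 = 114.26 pc.
p = 1/d = 1/114.26 = 0.008752 arcsec.
= 0.008752 × 10⁶ = 8752 μas.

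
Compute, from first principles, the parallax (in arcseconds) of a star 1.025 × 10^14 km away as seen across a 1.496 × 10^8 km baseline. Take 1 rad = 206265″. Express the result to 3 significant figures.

0.301 arcsec

θ ≈ B/d = (1.496 × 10^8) / (1.025 × 10^14) = 1.4595 × 10^-6 rad.
In arcseconds: 1.4595 × 10^-6 × 206265 = 0.30104″.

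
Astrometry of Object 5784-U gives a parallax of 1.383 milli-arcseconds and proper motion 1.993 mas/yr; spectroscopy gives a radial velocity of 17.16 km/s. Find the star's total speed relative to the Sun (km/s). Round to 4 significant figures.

18.47 km/s

d = 1/p = 1/0.001383″ = 723.07 pc.
μ = 1.993 mas/yr = 0.001993 ″/yr.
v_t = 4.740 μ d = 4.740 × 0.001993 × 723.07 = 6.8307 km/s.
v = √(v_r² + v_t²) = √(17.16² + 6.8307²) = √341.124 = 18.47 km/s.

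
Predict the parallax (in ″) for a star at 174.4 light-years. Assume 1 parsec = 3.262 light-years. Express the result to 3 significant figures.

0.0187 ″

d = 174.4 ly ÷ 3.262 = 53.464 pc.
p = 1/d = 1/53.464 = 0.018704 arcsec.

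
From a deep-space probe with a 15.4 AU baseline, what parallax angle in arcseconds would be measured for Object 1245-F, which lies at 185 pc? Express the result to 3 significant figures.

p (arcsec) = B (AU) / d (pc).
p = 15.4 / 185 = 0.083243 arcsec.

0.0832 arcsec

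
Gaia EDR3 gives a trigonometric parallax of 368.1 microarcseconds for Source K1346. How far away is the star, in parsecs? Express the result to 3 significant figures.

p = 368.1 microarcseconds = 0.0003681 arcsec.
d = 1/p = 1/0.0003681 = 2716.7 pc.

2720 pc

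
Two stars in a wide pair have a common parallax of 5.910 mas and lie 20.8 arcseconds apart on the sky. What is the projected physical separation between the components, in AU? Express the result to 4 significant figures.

d = 1/p = 1/0.005910″ = 169.2 pc.
At distance d (pc), an angle of θ arcsec spans θ·d AU: s = 20.8 × 169.2 = 3519.4 AU.

3519 AU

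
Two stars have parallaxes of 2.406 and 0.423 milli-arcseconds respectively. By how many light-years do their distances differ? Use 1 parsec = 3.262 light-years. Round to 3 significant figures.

6360 ly

d_A = 1/0.002406″ = 415.63 pc; d_B = 1/0.0004230″ = 2364.1 pc.
|d_B − d_A| = |2364.1 − 415.63| = 1948.5 pc = 1948.5 × 3.262 ly = 6356 ly.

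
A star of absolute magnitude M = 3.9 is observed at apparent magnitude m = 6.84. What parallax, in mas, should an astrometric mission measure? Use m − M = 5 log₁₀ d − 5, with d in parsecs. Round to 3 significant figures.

25.8 mas

m − M = 6.84 − 3.9 = 2.94.
d = 10^((m−M)/5 + 1) = 10^1.588 = 38.726 pc.
p = 1/d = 1/38.726 = 0.025822 arcsec = 25.822 mas.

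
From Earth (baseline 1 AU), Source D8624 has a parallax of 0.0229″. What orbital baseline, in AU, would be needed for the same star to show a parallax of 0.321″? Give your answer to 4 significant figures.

Parallax scales linearly with baseline: p ∝ B, so B = p_target / p_Earth × 1 AU.
B = 0.321 / 0.0229 = 14.017 AU.

14.02 AU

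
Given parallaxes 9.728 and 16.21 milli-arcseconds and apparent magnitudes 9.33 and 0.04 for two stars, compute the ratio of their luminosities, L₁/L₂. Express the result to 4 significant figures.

L₁/L₂ = 0.0005340

d₁ = 1/p₁ = 1/0.009728″ = 102.8 pc; d₂ = 1/p₂ = 1/0.01621″ = 61.69 pc.
M₁ = m₁ − 5 log₁₀ d₁ + 5 = 9.33 − 10.0600 + 5 = 4.2700.
M₂ = 0.04 − 8.9511 + 5 = -3.9111.
L₁/L₂ = 10^(0.4(M₂ − M₁)) = 10^(0.4 × (-8.1811)) = 10^(-3.27244) = 0.00053402.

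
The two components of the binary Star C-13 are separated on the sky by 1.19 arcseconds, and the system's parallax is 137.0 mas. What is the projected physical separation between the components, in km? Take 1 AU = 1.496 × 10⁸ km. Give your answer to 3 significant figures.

d = 1/p = 1/0.1370″ = 7.2993 pc.
At distance d (pc), an angle of θ arcsec spans θ·d AU: s = 1.19 × 7.2993 = 8.6862 AU.
= 8.6862 × 1.496 × 10⁸ km = 1.2995 × 10^9 km.

1.30 × 10^9 km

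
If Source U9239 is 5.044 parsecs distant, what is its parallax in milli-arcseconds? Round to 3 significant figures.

p = 1/d = 1/5.044 = 0.19826 arcsec.
= 0.19826 × 1000 = 198.26 mas.

198 mas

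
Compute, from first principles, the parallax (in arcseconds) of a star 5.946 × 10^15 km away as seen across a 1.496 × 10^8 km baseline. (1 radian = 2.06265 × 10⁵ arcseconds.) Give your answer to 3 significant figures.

θ ≈ B/d = (1.496 × 10^8) / (5.946 × 10^15) = 2.5160 × 10^-8 rad.
In arcseconds: 2.5160 × 10^-8 × 206265 = 0.0051896″.

0.00519 arcsec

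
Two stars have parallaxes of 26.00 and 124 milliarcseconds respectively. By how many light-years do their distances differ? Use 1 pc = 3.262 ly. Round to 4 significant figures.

99.16 ly

d_A = 1/0.02600″ = 38.462 pc; d_B = 1/0.1240″ = 8.0645 pc.
|d_B − d_A| = |8.0645 − 38.462| = 30.398 pc = 30.398 × 3.262 ly = 99.158 ly.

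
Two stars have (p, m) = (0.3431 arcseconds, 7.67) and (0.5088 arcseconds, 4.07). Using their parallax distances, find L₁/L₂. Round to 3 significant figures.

L₁/L₂ = 0.0798

d₁ = 1/p₁ = 1/0.3431″ = 2.9146 pc; d₂ = 1/p₂ = 1/0.5088″ = 1.9654 pc.
M₁ = m₁ − 5 log₁₀ d₁ + 5 = 7.67 − 2.3229 + 5 = 10.3471.
M₂ = 4.07 − 1.4673 + 5 = 7.6027.
L₁/L₂ = 10^(0.4(M₂ − M₁)) = 10^(0.4 × (-2.7444)) = 10^(-1.09776) = 0.079844.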